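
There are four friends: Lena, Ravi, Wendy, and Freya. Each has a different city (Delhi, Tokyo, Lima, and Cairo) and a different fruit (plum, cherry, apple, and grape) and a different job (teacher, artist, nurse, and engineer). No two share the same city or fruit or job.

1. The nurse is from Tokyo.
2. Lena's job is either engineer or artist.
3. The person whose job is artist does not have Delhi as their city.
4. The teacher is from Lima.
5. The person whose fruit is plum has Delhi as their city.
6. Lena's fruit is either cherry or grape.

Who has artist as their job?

With clues 1–6, Freya, Ravi, and Wendy are impossible for the one with job artist.
That leaves Lena.

Lena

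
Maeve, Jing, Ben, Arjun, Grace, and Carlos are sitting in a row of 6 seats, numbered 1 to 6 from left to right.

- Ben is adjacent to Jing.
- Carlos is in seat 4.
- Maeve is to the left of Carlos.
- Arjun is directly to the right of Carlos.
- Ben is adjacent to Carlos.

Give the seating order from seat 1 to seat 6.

From clues 1–2: Carlos → seat 4.
From clues 1–3: Maeve is in {1,2,3}.
From clues 1–4: Arjun → seat 5, Grace → seat 6.
From clues 1–5: Maeve → seat 1, Jing → seat 2, Ben → seat 3.

Maeve, Jing, Ben, Carlos, Arjun, Grace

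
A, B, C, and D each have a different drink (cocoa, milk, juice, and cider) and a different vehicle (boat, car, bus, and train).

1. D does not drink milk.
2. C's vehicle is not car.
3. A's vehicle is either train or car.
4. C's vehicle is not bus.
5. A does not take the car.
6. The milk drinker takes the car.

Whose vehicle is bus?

With clues 1–3, A is impossible for the one with vehicle bus.
With clues 1–4, C is impossible for the one with vehicle bus.
With clues 1–6, B is impossible for the one with vehicle bus.
That leaves D.

D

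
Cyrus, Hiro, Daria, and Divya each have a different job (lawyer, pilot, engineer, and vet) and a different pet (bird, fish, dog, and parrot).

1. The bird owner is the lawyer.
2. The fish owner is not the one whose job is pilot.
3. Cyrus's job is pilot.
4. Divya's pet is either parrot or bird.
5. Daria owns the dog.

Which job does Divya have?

With clues 1–3, pilot is impossible for Divya's job.
With clues 1–5, engineer and vet are impossible for Divya's job.
That leaves lawyer.

lawyer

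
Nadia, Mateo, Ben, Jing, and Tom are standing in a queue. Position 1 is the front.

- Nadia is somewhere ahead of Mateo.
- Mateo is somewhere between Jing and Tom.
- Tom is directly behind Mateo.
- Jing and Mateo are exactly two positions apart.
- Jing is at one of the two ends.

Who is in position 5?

Ben

With clue 1, Nadia is ruled out for position 5.
With clues 1–2, Mateo is ruled out for position 5.
With clues 1–3, Jing is ruled out for position 5.
With clues 1–5, Tom is ruled out for position 5.
So position 5 is Ben.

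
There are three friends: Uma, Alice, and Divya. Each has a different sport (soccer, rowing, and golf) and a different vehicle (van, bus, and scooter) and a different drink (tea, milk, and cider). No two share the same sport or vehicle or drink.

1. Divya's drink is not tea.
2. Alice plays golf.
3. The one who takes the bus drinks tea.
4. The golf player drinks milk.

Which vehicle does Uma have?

With clues 1–4, scooter and van are impossible for Uma's vehicle.
That leaves bus.

bus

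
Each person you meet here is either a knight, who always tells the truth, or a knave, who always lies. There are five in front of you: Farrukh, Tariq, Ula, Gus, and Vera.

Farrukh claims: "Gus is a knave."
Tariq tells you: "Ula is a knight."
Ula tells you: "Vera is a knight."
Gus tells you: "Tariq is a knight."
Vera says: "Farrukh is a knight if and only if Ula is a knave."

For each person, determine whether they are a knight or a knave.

Farrukh: knave, Tariq: knight, Ula: knight, Gus: knight, Vera: knight

Consider Farrukh. Suppose Farrukh is a knight.
Then no assignment of the remaining roles makes every statement match its speaker's type — contradiction.
So Farrukh is a knave.
Consider Tariq. Suppose Tariq is a knave.
Then no assignment of the remaining roles makes every statement match its speaker's type — contradiction.
So Tariq is a knight.
With that fixed, Gus's statement is true, so Gus is a knight.
Consider Ula. Suppose Ula is a knave.
Then Tariq's statement comes out false, contradicting Tariq being a knight.
So Ula is a knight.
With that fixed, Vera's statement is true, so Vera is a knight.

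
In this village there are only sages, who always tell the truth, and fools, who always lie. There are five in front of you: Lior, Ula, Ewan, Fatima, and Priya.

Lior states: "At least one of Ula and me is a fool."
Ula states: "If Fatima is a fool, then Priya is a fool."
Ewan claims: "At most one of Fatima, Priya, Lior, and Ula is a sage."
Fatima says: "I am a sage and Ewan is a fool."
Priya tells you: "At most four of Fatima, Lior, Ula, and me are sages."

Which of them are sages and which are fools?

Regardless of anyone's role, Priya's statement is true, so Priya is a sage.
Consider Lior. Suppose Lior is a fool.
Then Lior's own statement would have to be false, but it can't be — contradiction.
So Lior is a sage.
With that fixed, Ewan's statement is false, so Ewan is a fool.
Consider Ula. Suppose Ula is a sage.
Then Lior's statement comes out false, contradicting Lior being a sage.
So Ula is a fool.
Consider Fatima. Suppose Fatima is a sage.
Then Ula's statement comes out true, contradicting Ula being a fool.
So Fatima is a fool.

Lior: sage, Ula: fool, Ewan: fool, Fatima: fool, Priya: sage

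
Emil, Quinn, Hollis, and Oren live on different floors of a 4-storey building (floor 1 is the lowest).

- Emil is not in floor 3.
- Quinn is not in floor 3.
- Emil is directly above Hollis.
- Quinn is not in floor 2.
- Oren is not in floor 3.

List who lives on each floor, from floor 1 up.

From clue 1: Emil is in {1,2,4}.
From clues 1–3: Emil is in {2,4}.
From clues 1–5: Quinn → floor 1, Oren → floor 2, Hollis → floor 3, Emil → floor 4.

Quinn, Oren, Hollis, Emil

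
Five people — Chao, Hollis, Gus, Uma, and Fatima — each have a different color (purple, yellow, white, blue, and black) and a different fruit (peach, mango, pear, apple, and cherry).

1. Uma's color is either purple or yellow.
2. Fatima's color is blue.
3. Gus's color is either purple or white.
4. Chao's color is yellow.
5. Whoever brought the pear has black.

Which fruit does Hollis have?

With clues 1–5, apple, cherry, mango, and peach are impossible for Hollis's fruit.
That leaves pear.

pear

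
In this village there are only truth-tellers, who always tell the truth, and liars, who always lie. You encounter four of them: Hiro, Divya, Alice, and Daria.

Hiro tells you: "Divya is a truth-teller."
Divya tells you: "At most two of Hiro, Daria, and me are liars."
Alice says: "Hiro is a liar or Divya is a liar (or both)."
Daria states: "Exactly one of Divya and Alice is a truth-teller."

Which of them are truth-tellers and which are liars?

Hiro: truth-teller, Divya: truth-teller, Alice: liar, Daria: truth-teller

Consider Hiro. Suppose Hiro is a liar.
Then no assignment of the remaining roles makes every statement match its speaker's type — contradiction.
So Hiro is a truth-teller.
With that fixed, Divya's statement is true, so Divya is a truth-teller.
With that fixed, Alice's statement is false, so Alice is a liar.
With that fixed, Daria's statement is true, so Daria is a truth-teller.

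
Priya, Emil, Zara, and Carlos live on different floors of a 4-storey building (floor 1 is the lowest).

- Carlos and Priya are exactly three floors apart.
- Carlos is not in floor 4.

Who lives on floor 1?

Carlos

With clue 1, Emil and Zara are ruled out for floor 1.
With clues 1–2, Priya is ruled out for floor 1.
So floor 1 is Carlos.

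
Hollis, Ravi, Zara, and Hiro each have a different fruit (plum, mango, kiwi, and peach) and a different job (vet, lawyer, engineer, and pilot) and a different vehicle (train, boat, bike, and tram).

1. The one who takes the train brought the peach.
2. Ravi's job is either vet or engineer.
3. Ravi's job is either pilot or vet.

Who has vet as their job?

With clues 1–3, Hiro, Hollis, and Zara are impossible for the one with job vet.
That leaves Ravi.

Ravi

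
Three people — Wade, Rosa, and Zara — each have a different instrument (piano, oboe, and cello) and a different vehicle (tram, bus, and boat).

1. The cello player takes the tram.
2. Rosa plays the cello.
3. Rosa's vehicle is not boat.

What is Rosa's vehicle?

With clues 1–2, boat and bus are impossible for Rosa's vehicle.
That leaves tram.

tram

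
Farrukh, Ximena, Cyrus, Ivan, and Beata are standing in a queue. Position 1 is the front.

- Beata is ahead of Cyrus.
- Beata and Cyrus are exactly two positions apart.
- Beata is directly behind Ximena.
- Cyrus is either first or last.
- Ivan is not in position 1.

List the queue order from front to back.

Farrukh, Ximena, Beata, Ivan, Cyrus

From clue 1: Cyrus is in {2,3,4,5}.
From clues 1–2: Cyrus is in {3,4,5}.
From clues 1–3: Ximena is in {1,2}.
From clues 1–4: Ximena → position 2, Beata → position 3, Cyrus → position 5.
From clues 1–5: Farrukh → position 1, Ivan → position 4.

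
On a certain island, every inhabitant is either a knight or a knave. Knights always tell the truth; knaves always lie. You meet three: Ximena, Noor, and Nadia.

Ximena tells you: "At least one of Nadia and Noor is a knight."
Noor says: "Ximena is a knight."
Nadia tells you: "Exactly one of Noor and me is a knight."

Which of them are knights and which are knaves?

Ximena: knave, Noor: knave, Nadia: knave

Consider Ximena. Suppose Ximena is a knight.
Then no assignment of the remaining roles makes every statement match its speaker's type — contradiction.
So Ximena is a knave.
With that fixed, Noor's statement is false, so Noor is a knave.
Consider Nadia. Suppose Nadia is a knight.
Then Ximena's statement comes out true, contradicting Ximena being a knave.
So Nadia is a knave.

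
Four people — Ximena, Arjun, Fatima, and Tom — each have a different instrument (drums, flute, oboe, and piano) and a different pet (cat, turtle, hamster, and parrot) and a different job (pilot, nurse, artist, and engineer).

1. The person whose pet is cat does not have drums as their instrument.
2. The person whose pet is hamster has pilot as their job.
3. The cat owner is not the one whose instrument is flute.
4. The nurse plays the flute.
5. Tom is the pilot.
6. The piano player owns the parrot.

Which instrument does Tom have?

With clues 1–5, flute is impossible for Tom's instrument.
With clues 1–6, oboe and piano are impossible for Tom's instrument.
That leaves drums.

drums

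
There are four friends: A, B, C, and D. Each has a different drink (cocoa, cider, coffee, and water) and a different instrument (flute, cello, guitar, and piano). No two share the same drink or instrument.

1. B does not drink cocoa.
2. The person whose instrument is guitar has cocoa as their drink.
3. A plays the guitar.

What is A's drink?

cocoa

With clues 1–3, cider, coffee, and water are impossible for A's drink.
That leaves cocoa.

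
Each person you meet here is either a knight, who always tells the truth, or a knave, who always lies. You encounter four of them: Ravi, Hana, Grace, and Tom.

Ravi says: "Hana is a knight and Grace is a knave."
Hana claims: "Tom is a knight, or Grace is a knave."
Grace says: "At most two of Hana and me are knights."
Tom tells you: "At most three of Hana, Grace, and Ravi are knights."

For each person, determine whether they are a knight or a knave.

Regardless of anyone's role, Grace's statement is true, so Grace is a knight.
With that fixed, Tom's statement is true, so Tom is a knight.
With that fixed, Ravi's statement is false, so Ravi is a knave.
With that fixed, Hana's statement is true, so Hana is a knight.

Ravi: knave, Hana: knight, Grace: knight, Tom: knight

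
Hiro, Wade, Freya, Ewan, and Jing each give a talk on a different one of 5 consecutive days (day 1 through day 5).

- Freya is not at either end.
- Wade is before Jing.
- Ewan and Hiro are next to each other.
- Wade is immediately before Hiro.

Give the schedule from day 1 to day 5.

From clue 1: Freya is in {2,3,4}.
From clues 1–3: Wade is in {1,3,4}.
From clues 1–4: Wade → day 1, Hiro → day 2, Ewan → day 3, Freya → day 4, Jing → day 5.

Wade, Hiro, Ewan, Freya, Jing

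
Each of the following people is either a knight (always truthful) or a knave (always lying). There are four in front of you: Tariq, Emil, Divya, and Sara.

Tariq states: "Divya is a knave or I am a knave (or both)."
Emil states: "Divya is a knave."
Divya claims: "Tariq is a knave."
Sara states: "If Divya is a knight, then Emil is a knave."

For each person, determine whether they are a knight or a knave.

Tariq: knight, Emil: knight, Divya: knave, Sara: knight

Consider Tariq. Suppose Tariq is a knave.
Then Tariq's own statement would have to be false, but it can't be — contradiction.
So Tariq is a knight.
With that fixed, Divya's statement is false, so Divya is a knave.
With that fixed, Sara's statement is true, so Sara is a knight.
With that fixed, Emil's statement is true, so Emil is a knight.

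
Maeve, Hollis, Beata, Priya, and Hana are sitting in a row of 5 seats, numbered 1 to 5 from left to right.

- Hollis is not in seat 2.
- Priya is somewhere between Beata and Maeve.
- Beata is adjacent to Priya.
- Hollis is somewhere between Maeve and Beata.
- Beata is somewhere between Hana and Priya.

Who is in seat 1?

Hana

With clues 1–2, Priya is ruled out for seat 1.
With clues 1–4, Hollis is ruled out for seat 1.
With clues 1–5, Beata and Maeve are ruled out for seat 1.
So seat 1 is Hana.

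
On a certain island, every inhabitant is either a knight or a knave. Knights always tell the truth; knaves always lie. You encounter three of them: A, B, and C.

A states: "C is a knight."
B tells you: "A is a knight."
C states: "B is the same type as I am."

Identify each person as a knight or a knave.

A: knight, B: knight, C: knight

Consider A. Suppose A is a knave.
Then no assignment of the remaining roles makes every statement match its speaker's type — contradiction.
So A is a knight.
With that fixed, B's statement is true, so B is a knight.
Consider C. Suppose C is a knave.
Then A's statement comes out false, contradicting A being a knight.
So C is a knight.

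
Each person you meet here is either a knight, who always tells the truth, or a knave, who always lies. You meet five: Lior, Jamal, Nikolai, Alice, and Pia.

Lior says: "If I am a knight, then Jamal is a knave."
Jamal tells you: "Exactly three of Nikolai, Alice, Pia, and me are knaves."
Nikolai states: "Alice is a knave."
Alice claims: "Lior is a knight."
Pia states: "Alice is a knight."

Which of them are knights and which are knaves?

Consider Lior. Suppose Lior is a knave.
Then Lior's own statement would have to be false, but it can't be — contradiction.
So Lior is a knight.
With that fixed, Alice's statement is true, so Alice is a knight.
With that fixed, Pia's statement is true, so Pia is a knight.
With that fixed, Jamal's statement is false, so Jamal is a knave.
With that fixed, Nikolai's statement is false, so Nikolai is a knave.

Lior: knight, Jamal: knave, Nikolai: knave, Alice: knight, Pia: knight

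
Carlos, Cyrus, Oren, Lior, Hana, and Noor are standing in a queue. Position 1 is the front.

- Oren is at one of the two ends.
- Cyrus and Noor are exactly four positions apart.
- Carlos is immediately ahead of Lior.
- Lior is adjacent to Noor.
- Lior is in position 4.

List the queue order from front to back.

From clue 1: Oren is in {1,6}.
From clues 1–4: Carlos is in {3,4}.
From clues 1–5: Cyrus → position 1, Hana → position 2, Carlos → position 3, Lior → position 4, Noor → position 5, Oren → position 6.

Cyrus, Hana, Carlos, Lior, Noor, Oren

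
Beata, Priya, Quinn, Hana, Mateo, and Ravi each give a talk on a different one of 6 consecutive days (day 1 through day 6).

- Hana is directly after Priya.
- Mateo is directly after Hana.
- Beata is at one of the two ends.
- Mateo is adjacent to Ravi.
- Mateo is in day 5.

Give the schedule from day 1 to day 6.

From clue 1: Priya is in {1,2,3,4,5}.
From clues 1–2: Priya is in {1,2,3,4}.
From clues 1–3: Beata is in {1,6}.
From clues 1–5: Beata → day 1, Quinn → day 2, Priya → day 3, Hana → day 4, Mateo → day 5, Ravi → day 6.

Beata, Quinn, Priya, Hana, Mateo, Ravi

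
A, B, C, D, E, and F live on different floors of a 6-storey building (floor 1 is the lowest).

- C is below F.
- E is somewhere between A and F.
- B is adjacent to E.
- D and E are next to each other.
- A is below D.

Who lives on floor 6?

F

With clue 1, C is ruled out for floor 6.
With clues 1–2, E is ruled out for floor 6.
With clues 1–3, B is ruled out for floor 6.
With clues 1–4, D is ruled out for floor 6.
With clues 1–5, A is ruled out for floor 6.
So floor 6 is F.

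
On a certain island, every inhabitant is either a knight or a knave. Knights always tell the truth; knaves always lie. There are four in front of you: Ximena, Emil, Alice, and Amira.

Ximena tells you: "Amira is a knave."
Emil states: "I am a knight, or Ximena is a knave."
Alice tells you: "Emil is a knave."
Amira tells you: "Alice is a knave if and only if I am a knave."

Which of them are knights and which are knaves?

Ximena: knight, Emil: knave, Alice: knight, Amira: knave

Consider Ximena. Suppose Ximena is a knave.
Then no assignment of the remaining roles makes every statement match its speaker's type — contradiction.
So Ximena is a knight.
Consider Emil. Suppose Emil is a knight.
Then no assignment of the remaining roles makes every statement match its speaker's type — contradiction.
So Emil is a knave.
With that fixed, Alice's statement is true, so Alice is a knight.
Consider Amira. Suppose Amira is a knight.
Then Ximena's statement comes out false, contradicting Ximena being a knight.
So Amira is a knave.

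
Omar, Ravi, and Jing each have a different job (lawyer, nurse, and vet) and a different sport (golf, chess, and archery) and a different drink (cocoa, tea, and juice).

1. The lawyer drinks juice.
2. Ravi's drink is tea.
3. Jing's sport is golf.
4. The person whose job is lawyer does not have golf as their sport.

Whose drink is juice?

With clues 1–2, Ravi is impossible for the one with drink juice.
With clues 1–4, Jing is impossible for the one with drink juice.
That leaves Omar.

Omar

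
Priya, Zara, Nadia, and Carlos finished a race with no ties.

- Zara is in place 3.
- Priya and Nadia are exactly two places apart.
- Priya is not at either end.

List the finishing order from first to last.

From clue 1: Zara → place 3.
From clues 1–2: Carlos → place 1.
From clues 1–3: Priya → place 2, Nadia → place 4.

Carlos, Priya, Zara, Nadia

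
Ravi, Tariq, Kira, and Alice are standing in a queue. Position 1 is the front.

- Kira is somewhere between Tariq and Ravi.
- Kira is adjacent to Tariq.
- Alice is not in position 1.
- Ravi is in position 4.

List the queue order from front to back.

From clue 1: Kira is in {2,3}.
From clues 1–4: Tariq → position 1, Kira → position 2, Alice → position 3, Ravi → position 4.

Tariq, Kira, Alice, Ravi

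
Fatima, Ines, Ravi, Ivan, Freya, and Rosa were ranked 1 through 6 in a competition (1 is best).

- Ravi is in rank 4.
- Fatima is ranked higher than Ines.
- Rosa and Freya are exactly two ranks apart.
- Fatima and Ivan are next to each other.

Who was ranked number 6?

Ines

With clue 1, Ravi is ruled out for rank 6.
With clues 1–2, Fatima is ruled out for rank 6.
With clues 1–3, Freya and Rosa are ruled out for rank 6.
With clues 1–4, Ivan is ruled out for rank 6.
So rank 6 is Ines.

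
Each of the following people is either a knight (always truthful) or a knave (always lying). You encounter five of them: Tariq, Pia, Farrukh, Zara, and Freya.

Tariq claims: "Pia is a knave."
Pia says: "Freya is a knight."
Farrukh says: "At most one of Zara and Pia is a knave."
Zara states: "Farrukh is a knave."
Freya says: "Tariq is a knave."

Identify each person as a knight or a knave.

Consider Tariq. Suppose Tariq is a knight.
Then no assignment of the remaining roles makes every statement match its speaker's type — contradiction.
So Tariq is a knave.
With that fixed, Freya's statement is true, so Freya is a knight.
With that fixed, Pia's statement is true, so Pia is a knight.
With that fixed, Farrukh's statement is true, so Farrukh is a knight.
With that fixed, Zara's statement is false, so Zara is a knave.

Tariq: knave, Pia: knight, Farrukh: knight, Zara: knave, Freya: knight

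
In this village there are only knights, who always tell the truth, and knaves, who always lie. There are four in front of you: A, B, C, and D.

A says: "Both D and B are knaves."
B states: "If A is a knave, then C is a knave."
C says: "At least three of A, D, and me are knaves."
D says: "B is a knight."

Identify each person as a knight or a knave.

A: knave, B: knight, C: knave, D: knight

Consider A. Suppose A is a knight.
Then no assignment of the remaining roles makes every statement match its speaker's type — contradiction.
So A is a knave.
Consider B. Suppose B is a knave.
Then no assignment of the remaining roles makes every statement match its speaker's type — contradiction.
So B is a knight.
With that fixed, D's statement is true, so D is a knight.
With that fixed, C's statement is false, so C is a knave.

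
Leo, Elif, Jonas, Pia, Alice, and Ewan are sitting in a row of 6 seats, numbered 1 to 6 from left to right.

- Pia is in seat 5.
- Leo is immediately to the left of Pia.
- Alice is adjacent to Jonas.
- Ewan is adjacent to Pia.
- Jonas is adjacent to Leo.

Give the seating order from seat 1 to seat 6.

From clue 1: Pia → seat 5.
From clues 1–2: Leo → seat 4.
From clues 1–3: Elif is in {1,3,6}.
From clues 1–4: Ewan → seat 6.
From clues 1–5: Elif → seat 1, Alice → seat 2, Jonas → seat 3.

Elif, Alice, Jonas, Leo, Pia, Ewan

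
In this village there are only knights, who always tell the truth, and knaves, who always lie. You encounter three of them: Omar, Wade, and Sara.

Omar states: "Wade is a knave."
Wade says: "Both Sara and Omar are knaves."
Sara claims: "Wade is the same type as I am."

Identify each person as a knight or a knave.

Omar: knave, Wade: knight, Sara: knave

Consider Omar. Suppose Omar is a knight.
Then no assignment of the remaining roles makes every statement match its speaker's type — contradiction.
So Omar is a knave.
Consider Wade. Suppose Wade is a knave.
Then Omar's statement comes out true, contradicting Omar being a knave.
So Wade is a knight.
Consider Sara. Suppose Sara is a knight.
Then Wade's statement comes out false, contradicting Wade being a knight.
So Sara is a knave.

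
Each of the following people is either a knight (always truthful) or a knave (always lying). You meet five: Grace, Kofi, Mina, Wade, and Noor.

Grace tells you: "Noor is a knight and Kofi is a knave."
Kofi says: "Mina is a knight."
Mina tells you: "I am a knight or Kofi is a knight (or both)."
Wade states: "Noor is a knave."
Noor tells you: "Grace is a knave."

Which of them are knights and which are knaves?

Consider Grace. Suppose Grace is a knight.
Then no assignment of the remaining roles makes every statement match its speaker's type — contradiction.
So Grace is a knave.
With that fixed, Noor's statement is true, so Noor is a knight.
With that fixed, Wade's statement is false, so Wade is a knave.
Consider Kofi. Suppose Kofi is a knave.
Then Grace's statement comes out true, contradicting Grace being a knave.
So Kofi is a knight.
With that fixed, Mina's statement is true, so Mina is a knight.

Grace: knave, Kofi: knight, Mina: knight, Wade: knave, Noor: knight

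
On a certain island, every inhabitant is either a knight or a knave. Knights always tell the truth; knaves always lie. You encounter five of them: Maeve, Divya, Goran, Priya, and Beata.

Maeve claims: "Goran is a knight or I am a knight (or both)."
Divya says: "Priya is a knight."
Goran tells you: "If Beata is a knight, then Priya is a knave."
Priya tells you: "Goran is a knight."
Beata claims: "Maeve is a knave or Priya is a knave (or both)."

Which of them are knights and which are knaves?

Consider Maeve. Suppose Maeve is a knave.
Then no assignment of the remaining roles makes every statement match its speaker's type — contradiction.
So Maeve is a knight.
Consider Divya. Suppose Divya is a knave.
Then no assignment of the remaining roles makes every statement match its speaker's type — contradiction.
So Divya is a knight.
Consider Goran. Suppose Goran is a knave.
Then no assignment of the remaining roles makes every statement match its speaker's type — contradiction.
So Goran is a knight.
With that fixed, Priya's statement is true, so Priya is a knight.
With that fixed, Beata's statement is false, so Beata is a knave.

Maeve: knight, Divya: knight, Goran: knight, Priya: knight, Beata: knave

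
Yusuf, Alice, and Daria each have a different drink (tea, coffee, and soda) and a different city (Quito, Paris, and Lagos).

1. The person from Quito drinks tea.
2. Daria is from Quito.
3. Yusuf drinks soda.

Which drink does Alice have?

coffee

With clues 1–2, tea is impossible for Alice's drink.
With clues 1–3, soda is impossible for Alice's drink.
That leaves coffee.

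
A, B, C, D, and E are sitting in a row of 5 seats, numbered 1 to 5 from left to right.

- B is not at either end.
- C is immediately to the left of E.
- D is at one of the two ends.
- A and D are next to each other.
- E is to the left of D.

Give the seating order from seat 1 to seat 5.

C, E, B, A, D

From clue 1: B is in {2,3,4}.
From clues 1–3: D is in {1,5}.
From clues 1–4: B → seat 3.
From clues 1–5: C → seat 1, E → seat 2, A → seat 4, D → seat 5.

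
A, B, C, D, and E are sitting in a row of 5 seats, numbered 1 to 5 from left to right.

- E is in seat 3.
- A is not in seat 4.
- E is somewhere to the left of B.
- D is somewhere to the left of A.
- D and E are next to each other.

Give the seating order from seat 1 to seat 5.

C, D, E, B, A

From clue 1: E → seat 3.
From clues 1–2: A is in {1,2,5}.
From clues 1–3: B is in {4,5}.
From clues 1–4: A is in {2,5}.
From clues 1–5: C → seat 1, D → seat 2, B → seat 4, A → seat 5.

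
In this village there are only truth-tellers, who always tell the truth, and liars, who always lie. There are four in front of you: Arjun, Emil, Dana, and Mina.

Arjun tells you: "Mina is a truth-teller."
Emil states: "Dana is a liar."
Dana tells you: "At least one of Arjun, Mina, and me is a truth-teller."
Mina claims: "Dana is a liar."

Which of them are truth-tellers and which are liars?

Consider Arjun. Suppose Arjun is a truth-teller.
Then no assignment of the remaining roles makes every statement match its speaker's type — contradiction.
So Arjun is a liar.
Consider Emil. Suppose Emil is a truth-teller.
Then no assignment of the remaining roles makes every statement match its speaker's type — contradiction.
So Emil is a liar.
Consider Dana. Suppose Dana is a liar.
Then Emil's statement comes out true, contradicting Emil being a liar.
So Dana is a truth-teller.
With that fixed, Mina's statement is false, so Mina is a liar.

Arjun: liar, Emil: liar, Dana: truth-teller, Mina: liar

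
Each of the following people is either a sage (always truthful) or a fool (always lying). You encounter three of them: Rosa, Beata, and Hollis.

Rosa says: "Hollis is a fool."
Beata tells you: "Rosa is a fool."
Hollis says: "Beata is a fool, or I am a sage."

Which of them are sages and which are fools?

Consider Rosa. Suppose Rosa is a sage.
Then no assignment of the remaining roles makes every statement match its speaker's type — contradiction.
So Rosa is a fool.
With that fixed, Beata's statement is true, so Beata is a sage.
Consider Hollis. Suppose Hollis is a fool.
Then Rosa's statement comes out true, contradicting Rosa being a fool.
So Hollis is a sage.

Rosa: fool, Beata: sage, Hollis: sage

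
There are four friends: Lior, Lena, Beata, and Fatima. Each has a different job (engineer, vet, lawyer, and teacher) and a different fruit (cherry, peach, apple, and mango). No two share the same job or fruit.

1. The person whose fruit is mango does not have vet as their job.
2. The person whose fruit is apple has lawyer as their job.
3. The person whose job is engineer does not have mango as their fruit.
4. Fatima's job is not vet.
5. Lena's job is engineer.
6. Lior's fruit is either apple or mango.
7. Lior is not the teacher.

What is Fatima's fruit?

mango

With clues 1–5, cherry and peach are impossible for Fatima's fruit.
With clues 1–7, apple is impossible for Fatima's fruit.
That leaves mango.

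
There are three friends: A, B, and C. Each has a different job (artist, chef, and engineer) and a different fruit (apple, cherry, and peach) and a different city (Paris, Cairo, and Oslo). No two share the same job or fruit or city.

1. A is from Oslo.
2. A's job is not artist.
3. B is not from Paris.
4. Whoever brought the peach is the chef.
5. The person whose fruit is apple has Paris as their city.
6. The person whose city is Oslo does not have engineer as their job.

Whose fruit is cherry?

With clues 1–5, C is impossible for the one with fruit cherry.
With clues 1–6, A is impossible for the one with fruit cherry.
That leaves B.

B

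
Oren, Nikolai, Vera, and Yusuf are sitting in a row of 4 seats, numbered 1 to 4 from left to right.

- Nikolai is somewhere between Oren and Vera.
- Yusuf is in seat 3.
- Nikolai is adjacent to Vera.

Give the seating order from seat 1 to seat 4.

From clue 1: Nikolai is in {2,3}.
From clues 1–2: Nikolai → seat 2, Yusuf → seat 3.
From clues 1–3: Vera → seat 1, Oren → seat 4.

Vera, Nikolai, Yusuf, Oren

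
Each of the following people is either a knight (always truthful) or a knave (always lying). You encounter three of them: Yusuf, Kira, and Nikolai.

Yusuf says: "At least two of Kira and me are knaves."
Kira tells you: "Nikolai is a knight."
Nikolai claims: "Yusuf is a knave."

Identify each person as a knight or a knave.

Consider Yusuf. Suppose Yusuf is a knight.
Then Yusuf's own statement would have to be true, but it can't be — contradiction.
So Yusuf is a knave.
With that fixed, Nikolai's statement is true, so Nikolai is a knight.
With that fixed, Kira's statement is true, so Kira is a knight.

Yusuf: knave, Kira: knight, Nikolai: knight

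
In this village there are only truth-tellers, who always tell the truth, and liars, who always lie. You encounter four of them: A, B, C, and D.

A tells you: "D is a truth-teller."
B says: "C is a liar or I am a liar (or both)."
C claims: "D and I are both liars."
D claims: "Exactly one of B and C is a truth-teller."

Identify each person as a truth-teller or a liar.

Consider A. Suppose A is a liar.
Then no assignment of the remaining roles makes every statement match its speaker's type — contradiction.
So A is a truth-teller.
Consider B. Suppose B is a liar.
Then B's own statement would have to be false, but it can't be — contradiction.
So B is a truth-teller.
Consider C. Suppose C is a truth-teller.
Then B's statement comes out false, contradicting B being a truth-teller.
So C is a liar.
With that fixed, D's statement is true, so D is a truth-teller.

A: truth-teller, B: truth-teller, C: liar, D: truth-teller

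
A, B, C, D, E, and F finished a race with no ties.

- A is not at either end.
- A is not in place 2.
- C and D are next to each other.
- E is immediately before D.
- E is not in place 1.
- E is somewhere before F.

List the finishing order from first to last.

B, E, D, C, A, F

From clue 1: A is in {2,3,4,5}.
From clues 1–2: A is in {3,4,5}.
From clues 1–5: A is in {3,5}.
From clues 1–6: B → place 1, E → place 2, D → place 3, C → place 4, A → place 5, F → place 6.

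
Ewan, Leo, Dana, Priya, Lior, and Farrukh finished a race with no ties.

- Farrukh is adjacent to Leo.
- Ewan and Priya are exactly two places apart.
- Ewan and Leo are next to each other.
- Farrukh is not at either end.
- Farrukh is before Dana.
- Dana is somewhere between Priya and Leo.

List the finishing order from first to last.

Lior, Farrukh, Leo, Ewan, Dana, Priya

From clues 1–3: Ewan is in {3,4}.
From clues 1–6: Lior → place 1, Farrukh → place 2, Leo → place 3, Ewan → place 4, Dana → place 5, Priya → place 6.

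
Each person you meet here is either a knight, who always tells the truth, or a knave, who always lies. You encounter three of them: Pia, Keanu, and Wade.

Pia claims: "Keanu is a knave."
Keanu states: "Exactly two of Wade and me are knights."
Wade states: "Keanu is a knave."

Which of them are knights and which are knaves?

Pia: knight, Keanu: knave, Wade: knight

Consider Pia. Suppose Pia is a knave.
Then no assignment of the remaining roles makes every statement match its speaker's type — contradiction.
So Pia is a knight.
Consider Keanu. Suppose Keanu is a knight.
Then Pia's statement comes out false, contradicting Pia being a knight.
So Keanu is a knave.
With that fixed, Wade's statement is true, so Wade is a knight.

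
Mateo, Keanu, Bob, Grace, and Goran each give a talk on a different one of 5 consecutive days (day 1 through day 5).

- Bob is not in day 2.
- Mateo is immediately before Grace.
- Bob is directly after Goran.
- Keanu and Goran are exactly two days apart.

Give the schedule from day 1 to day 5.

Mateo, Grace, Goran, Bob, Keanu

From clue 1: Bob is in {1,3,4,5}.
From clues 1–2: Mateo is in {1,2,3,4}.
From clues 1–3: Mateo is in {1,2,4}.
From clues 1–4: Mateo → day 1, Grace → day 2, Goran → day 3, Bob → day 4, Keanu → day 5.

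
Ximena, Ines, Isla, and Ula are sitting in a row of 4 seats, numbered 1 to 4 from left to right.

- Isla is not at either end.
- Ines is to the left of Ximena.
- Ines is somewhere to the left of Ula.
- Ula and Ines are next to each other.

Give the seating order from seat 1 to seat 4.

Ines, Ula, Isla, Ximena

From clue 1: Isla is in {2,3}.
From clues 1–3: Ines → seat 1.
From clues 1–4: Ula → seat 2, Isla → seat 3, Ximena → seat 4.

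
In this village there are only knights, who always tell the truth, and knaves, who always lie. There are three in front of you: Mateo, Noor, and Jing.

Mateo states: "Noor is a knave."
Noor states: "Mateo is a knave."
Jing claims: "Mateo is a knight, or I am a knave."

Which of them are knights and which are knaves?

Consider Mateo. Suppose Mateo is a knave.
Then whichever role Jing has, Jing's statement has the wrong truth value — contradiction.
So Mateo is a knight.
With that fixed, Noor's statement is false, so Noor is a knave.
With that fixed, Jing's statement is true, so Jing is a knight.

Mateo: knight, Noor: knave, Jing: knight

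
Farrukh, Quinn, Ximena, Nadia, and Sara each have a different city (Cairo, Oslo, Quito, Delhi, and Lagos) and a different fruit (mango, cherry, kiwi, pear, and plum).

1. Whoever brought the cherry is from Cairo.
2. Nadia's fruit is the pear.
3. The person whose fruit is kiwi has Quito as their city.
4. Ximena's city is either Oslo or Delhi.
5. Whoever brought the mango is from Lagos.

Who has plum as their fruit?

With clues 1–2, Nadia is impossible for the one with fruit plum.
With clues 1–5, Farrukh, Quinn, and Sara are impossible for the one with fruit plum.
That leaves Ximena.

Ximena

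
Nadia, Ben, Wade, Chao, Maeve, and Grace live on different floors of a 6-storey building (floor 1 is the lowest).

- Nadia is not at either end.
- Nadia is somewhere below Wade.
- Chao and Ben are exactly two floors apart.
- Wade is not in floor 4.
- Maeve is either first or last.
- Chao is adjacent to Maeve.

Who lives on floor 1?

Maeve

With clue 1, Nadia is ruled out for floor 1.
With clues 1–2, Wade is ruled out for floor 1.
With clues 1–6, Ben, Chao, and Grace are ruled out for floor 1.
So floor 1 is Maeve.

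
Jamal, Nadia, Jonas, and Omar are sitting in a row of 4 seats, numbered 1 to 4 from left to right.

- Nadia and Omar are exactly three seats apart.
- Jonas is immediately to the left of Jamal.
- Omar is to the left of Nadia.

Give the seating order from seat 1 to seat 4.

From clue 1: Jamal is in {2,3}.
From clues 1–2: Jonas → seat 2, Jamal → seat 3.
From clues 1–3: Omar → seat 1, Nadia → seat 4.

Omar, Jonas, Jamal, Nadia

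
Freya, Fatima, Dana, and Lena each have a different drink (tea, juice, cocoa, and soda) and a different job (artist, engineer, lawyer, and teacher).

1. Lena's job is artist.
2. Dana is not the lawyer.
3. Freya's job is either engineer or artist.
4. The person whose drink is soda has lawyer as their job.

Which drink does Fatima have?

With clues 1–4, cocoa, juice, and tea are impossible for Fatima's drink.
That leaves soda.

soda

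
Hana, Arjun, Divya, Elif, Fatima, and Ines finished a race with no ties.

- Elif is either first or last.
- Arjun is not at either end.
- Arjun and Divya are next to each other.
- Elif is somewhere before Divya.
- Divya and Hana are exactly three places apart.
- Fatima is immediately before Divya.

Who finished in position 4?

Arjun

With clue 1, Elif is ruled out for place 4.
With clues 1–5, Divya and Hana are ruled out for place 4.
With clues 1–6, Fatima and Ines are ruled out for place 4.
So place 4 is Arjun.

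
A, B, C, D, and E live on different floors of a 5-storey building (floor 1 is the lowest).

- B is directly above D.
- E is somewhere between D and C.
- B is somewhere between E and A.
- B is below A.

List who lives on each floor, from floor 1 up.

C, E, D, B, A

From clue 1: B is in {2,3,4,5}.
From clues 1–2: E is in {2,3,4}.
From clues 1–3: A is in {1,5}.
From clues 1–4: C → floor 1, E → floor 2, D → floor 3, B → floor 4, A → floor 5.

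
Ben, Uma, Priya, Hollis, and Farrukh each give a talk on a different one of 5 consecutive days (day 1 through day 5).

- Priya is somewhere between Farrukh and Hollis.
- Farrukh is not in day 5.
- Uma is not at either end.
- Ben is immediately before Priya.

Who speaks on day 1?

With clue 1, Priya is ruled out for day 1.
With clues 1–3, Uma is ruled out for day 1.
With clues 1–4, Ben and Hollis are ruled out for day 1.
So day 1 is Farrukh.

Farrukh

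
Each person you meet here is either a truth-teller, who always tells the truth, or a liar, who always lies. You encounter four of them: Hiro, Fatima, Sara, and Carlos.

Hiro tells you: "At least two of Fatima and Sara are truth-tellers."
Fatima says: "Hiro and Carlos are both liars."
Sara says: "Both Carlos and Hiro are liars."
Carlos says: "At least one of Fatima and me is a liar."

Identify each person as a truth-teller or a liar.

Consider Hiro. Suppose Hiro is a truth-teller.
Then no assignment of the remaining roles makes every statement match its speaker's type — contradiction.
So Hiro is a liar.
Consider Fatima. Suppose Fatima is a truth-teller.
Then whichever role Carlos has, Carlos's statement has the wrong truth value — contradiction.
So Fatima is a liar.
With that fixed, Carlos's statement is true, so Carlos is a truth-teller.
With that fixed, Sara's statement is false, so Sara is a liar.

Hiro: liar, Fatima: liar, Sara: liar, Carlos: truth-teller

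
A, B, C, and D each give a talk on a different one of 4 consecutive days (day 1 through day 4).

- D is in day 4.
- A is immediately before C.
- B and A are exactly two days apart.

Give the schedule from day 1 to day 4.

A, C, B, D

From clue 1: D → day 4.
From clues 1–2: A is in {1,2}.
From clues 1–3: A → day 1, C → day 2, B → day 3.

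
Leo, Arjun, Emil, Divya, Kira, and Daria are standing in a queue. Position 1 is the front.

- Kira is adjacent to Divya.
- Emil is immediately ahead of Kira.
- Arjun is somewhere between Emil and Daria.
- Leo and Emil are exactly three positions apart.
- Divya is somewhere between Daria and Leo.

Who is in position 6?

With clues 1–2, Emil and Kira are ruled out for position 6.
With clues 1–3, Arjun is ruled out for position 6.
With clues 1–5, Daria and Divya are ruled out for position 6.
So position 6 is Leo.

Leo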